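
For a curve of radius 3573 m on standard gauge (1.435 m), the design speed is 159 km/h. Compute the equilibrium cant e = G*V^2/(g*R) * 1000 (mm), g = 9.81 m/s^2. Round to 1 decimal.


Convert speed: V = 159 / 3.6 = 44.1667 m/s
Apply formula: e = 1.435 * 44.1667^2 / (9.81 * 3573)
e = 1.435 * 1950.6944 / 35051.13
e = 0.079862 m = 79.9 mm

79.9


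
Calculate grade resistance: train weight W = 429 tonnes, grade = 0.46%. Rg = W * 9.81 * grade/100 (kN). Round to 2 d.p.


Rg = W * 9.81 * grade / 100
Rg = 429 * 9.81 * 0.46 / 100
Rg = 4208.49 * 0.0046
Rg = 19.36 kN

19.36


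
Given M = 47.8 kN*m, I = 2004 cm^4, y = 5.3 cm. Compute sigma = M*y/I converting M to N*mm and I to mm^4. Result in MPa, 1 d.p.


Convert units:
M = 47.8 kN*m = 47800000 N*mm
y = 5.3 cm = 53 mm
I = 2004 cm^4 = 20040000 mm^4
sigma = 47800000 * 53 / 20040000
sigma = 126.4 MPa

126.4


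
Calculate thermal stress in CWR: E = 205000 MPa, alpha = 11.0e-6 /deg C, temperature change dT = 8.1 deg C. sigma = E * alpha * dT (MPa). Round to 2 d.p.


sigma = E * alpha * dT
sigma = 205000 * 11.0e-6 * 8.1
sigma = 2.255 * 8.1
sigma = 18.27 MPa

18.27


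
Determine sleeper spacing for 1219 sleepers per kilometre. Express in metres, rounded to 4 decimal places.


Spacing = 1000 m / number of sleepers
Spacing = 1000 / 1219
Spacing = 0.8203 m

0.8203


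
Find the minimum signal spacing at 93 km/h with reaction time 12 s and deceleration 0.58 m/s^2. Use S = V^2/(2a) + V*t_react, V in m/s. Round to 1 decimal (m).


V = 93 / 3.6 = 25.8333 m/s
Braking distance = 25.8333^2 / (2*0.58) = 575.3113 m
Sighting distance = 25.8333 * 12 = 310.0 m
S = 575.3113 + 310.0 = 885.3 m

885.3


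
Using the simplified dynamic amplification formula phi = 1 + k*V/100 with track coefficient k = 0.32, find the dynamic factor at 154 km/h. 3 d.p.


phi = 1 + k * V / 100
phi = 1 + 0.32 * 154 / 100
phi = 1 + 0.4928
phi = 1.493

1.493


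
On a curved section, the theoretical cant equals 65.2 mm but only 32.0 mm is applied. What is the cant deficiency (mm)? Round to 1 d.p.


Cant deficiency = equilibrium cant - actual cant
CD = 65.2 - 32.0
CD = 33.2 mm

33.2


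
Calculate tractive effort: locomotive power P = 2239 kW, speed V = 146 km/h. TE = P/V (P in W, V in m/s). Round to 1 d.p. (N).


Convert: P = 2239 kW = 2239000 W
V = 146 / 3.6 = 40.5556 m/s
TE = 2239000 / 40.5556
TE = 55208.2 N

55208.2


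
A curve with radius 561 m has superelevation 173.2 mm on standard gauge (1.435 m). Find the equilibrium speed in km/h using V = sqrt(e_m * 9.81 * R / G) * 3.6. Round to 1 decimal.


Convert cant: e = 173.2 mm = 0.1732 m
V_ms = sqrt(0.1732 * 9.81 * 561 / 1.435)
V_ms = sqrt(664.244329) = 25.7729 m/s
V = 25.7729 * 3.6 = 92.8 km/h

92.8


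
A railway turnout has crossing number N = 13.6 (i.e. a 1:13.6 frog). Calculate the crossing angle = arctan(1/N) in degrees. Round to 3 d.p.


1/N = 1/13.6 = 0.073529
angle = arctan(0.073529) = 0.073397 rad
angle = 0.073397 * 180/pi = 4.205 degrees

4.205


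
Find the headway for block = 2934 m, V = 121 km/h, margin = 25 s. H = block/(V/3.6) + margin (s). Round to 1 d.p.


V = 121 / 3.6 = 33.6111 m/s
Block traversal time = 2934 / 33.6111 = 87.2926 s
Headway = 87.2926 + 25
Headway = 112.3 s

112.3


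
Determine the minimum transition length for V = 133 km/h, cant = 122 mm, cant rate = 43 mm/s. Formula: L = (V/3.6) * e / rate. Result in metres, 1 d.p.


Convert speed: V = 133 / 3.6 = 36.9444 m/s
L = 36.9444 * 122 / 43
L = 4507.2222 / 43
L = 104.8 m

104.8


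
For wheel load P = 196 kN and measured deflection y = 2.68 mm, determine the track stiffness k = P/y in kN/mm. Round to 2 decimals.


Track stiffness k = P / y
k = 196 / 2.68
k = 73.13 kN/mm

73.13


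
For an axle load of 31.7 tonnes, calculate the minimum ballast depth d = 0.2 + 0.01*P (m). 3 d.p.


d = 0.2 + 0.01 * 31.7
d = 0.2 + 0.317
d = 0.517 m

0.517


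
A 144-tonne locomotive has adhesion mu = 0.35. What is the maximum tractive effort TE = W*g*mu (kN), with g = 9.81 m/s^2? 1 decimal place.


TE_max = W * g * mu
TE_max = 144 * 9.81 * 0.35
TE_max = 1412.64 * 0.35
TE_max = 494.4 kN

494.4


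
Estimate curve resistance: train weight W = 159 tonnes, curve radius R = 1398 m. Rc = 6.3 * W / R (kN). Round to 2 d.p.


Rc = 6.3 * W / R
Rc = 6.3 * 159 / 1398
Rc = 1001.7 / 1398
Rc = 0.72 kN

0.72


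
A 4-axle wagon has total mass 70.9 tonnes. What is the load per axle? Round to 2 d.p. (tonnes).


Load per axle = total weight / number of axles
Load = 70.9 / 4
Load = 17.73 tonnes

17.73


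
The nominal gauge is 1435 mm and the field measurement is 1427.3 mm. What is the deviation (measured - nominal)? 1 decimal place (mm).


Deviation = measured - nominal
Deviation = 1427.3 - 1435
Deviation = -7.7 mm

-7.7


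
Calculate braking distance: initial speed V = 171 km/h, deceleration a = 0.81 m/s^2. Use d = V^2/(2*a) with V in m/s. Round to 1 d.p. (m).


Convert speed: V = 171 / 3.6 = 47.5 m/s
V^2 = 2256.25
d = 2256.25 / (2 * 0.81)
d = 2256.25 / 1.62
d = 1392.7 m

1392.7


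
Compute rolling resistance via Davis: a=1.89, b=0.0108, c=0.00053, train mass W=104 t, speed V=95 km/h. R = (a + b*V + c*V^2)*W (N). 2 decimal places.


b*V = 0.0108 * 95 = 1.026
c*V^2 = 0.00053 * 9025 = 4.78325
R_per_t = 1.89 + 1.026 + 4.78325 = 7.69925 N/t
R_total = 7.69925 * 104 = 800.72 N

800.72


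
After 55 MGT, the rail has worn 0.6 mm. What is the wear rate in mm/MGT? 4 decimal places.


Wear rate = total wear / cumulative tonnage
Rate = 0.6 / 55
Rate = 0.0109 mm/MGT

0.0109


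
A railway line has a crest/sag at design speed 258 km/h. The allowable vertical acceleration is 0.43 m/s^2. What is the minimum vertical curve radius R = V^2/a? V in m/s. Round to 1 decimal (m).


Convert speed: V = 258 / 3.6 = 71.6667 m/s
V^2 = 5136.1111 m^2/s^2
R_v = 5136.1111 / 0.43
R_v = 11944.4 m

11944.4


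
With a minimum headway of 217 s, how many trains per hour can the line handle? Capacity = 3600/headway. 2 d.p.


Capacity = 3600 / headway
Capacity = 3600 / 217
Capacity = 16.59 trains/hour

16.59


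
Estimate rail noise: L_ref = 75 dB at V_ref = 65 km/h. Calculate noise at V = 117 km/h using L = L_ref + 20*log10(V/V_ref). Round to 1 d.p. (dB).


V/V_ref = 117 / 65 = 1.8
log10(1.8) = 0.255273
20 * 0.255273 = 5.1055
L = 75 + 5.1055 = 80.1 dB

80.1


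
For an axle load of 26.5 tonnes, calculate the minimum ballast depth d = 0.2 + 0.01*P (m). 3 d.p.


d = 0.2 + 0.01 * 26.5
d = 0.2 + 0.265
d = 0.465 m

0.465


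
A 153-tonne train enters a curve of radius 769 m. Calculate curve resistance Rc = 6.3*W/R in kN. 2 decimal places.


Rc = 6.3 * W / R
Rc = 6.3 * 153 / 769
Rc = 963.9 / 769
Rc = 1.25 kN

1.25


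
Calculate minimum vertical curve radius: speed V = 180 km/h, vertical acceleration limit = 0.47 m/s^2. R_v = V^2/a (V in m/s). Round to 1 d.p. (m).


Convert speed: V = 180 / 3.6 = 50.0 m/s
V^2 = 2500.0 m^2/s^2
R_v = 2500.0 / 0.47
R_v = 5319.1 m

5319.1


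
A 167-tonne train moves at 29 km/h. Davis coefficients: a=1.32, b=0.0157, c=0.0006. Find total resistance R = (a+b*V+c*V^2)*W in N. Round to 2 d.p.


b*V = 0.0157 * 29 = 0.4553
c*V^2 = 0.0006 * 841 = 0.5046
R_per_t = 1.32 + 0.4553 + 0.5046 = 2.2799 N/t
R_total = 2.2799 * 167 = 380.74 N

380.74


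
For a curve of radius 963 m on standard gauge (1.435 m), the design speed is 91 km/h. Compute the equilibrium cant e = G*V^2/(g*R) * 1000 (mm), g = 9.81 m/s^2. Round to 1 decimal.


Convert speed: V = 91 / 3.6 = 25.2778 m/s
Apply formula: e = 1.435 * 25.2778^2 / (9.81 * 963)
e = 1.435 * 638.966 / 9447.03
e = 0.097059 m = 97.1 mm

97.1


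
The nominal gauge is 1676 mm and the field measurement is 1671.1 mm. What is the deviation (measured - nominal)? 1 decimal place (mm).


Deviation = measured - nominal
Deviation = 1671.1 - 1676
Deviation = -4.9 mm

-4.9


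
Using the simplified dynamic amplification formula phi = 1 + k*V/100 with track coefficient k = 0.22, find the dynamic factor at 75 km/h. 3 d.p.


phi = 1 + k * V / 100
phi = 1 + 0.22 * 75 / 100
phi = 1 + 0.165
phi = 1.165

1.165


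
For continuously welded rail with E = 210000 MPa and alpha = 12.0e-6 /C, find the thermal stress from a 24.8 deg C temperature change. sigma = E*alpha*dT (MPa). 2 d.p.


sigma = E * alpha * dT
sigma = 210000 * 12.0e-6 * 24.8
sigma = 2.52 * 24.8
sigma = 62.50 MPa

62.50


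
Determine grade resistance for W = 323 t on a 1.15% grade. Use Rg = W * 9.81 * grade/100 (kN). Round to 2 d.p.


Rg = W * 9.81 * grade / 100
Rg = 323 * 9.81 * 1.15 / 100
Rg = 3168.63 * 0.0115
Rg = 36.44 kN

36.44


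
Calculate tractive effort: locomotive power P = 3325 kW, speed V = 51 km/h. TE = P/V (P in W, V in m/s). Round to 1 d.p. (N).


Convert: P = 3325 kW = 3325000 W
V = 51 / 3.6 = 14.1667 m/s
TE = 3325000 / 14.1667
TE = 234705.9 N

234705.9


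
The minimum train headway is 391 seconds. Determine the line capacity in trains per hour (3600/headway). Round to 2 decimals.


Capacity = 3600 / headway
Capacity = 3600 / 391
Capacity = 9.21 trains/hour

9.21


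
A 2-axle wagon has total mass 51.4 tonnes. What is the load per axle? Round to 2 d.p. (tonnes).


Load per axle = total weight / number of axles
Load = 51.4 / 2
Load = 25.70 tonnes

25.70


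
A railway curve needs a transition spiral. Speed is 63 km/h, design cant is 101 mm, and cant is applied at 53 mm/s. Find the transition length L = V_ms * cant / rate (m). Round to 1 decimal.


Convert speed: V = 63 / 3.6 = 17.5 m/s
L = 17.5 * 101 / 53
L = 1767.5 / 53
L = 33.3 m

33.3


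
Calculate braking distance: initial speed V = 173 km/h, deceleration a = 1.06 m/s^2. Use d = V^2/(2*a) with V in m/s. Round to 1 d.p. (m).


Convert speed: V = 173 / 3.6 = 48.0556 m/s
V^2 = 2309.3364
d = 2309.3364 / (2 * 1.06)
d = 2309.3364 / 2.12
d = 1089.3 m

1089.3


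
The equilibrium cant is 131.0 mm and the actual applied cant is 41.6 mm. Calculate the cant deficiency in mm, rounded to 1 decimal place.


Cant deficiency = equilibrium cant - actual cant
CD = 131.0 - 41.6
CD = 89.4 mm

89.4


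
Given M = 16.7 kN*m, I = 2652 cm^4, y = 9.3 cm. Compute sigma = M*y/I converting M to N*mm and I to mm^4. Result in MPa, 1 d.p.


Convert units:
M = 16.7 kN*m = 16700000 N*mm
y = 9.3 cm = 93 mm
I = 2652 cm^4 = 26520000 mm^4
sigma = 16700000 * 93 / 26520000
sigma = 58.6 MPa

58.6


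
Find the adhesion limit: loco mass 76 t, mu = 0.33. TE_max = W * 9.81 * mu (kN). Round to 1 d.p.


TE_max = W * g * mu
TE_max = 76 * 9.81 * 0.33
TE_max = 745.56 * 0.33
TE_max = 246.0 kN

246.0


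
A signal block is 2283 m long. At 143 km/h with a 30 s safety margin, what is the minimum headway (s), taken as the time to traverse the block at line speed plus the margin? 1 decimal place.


V = 143 / 3.6 = 39.7222 m/s
Block traversal time = 2283 / 39.7222 = 57.4741 s
Headway = 57.4741 + 30
Headway = 87.5 s

87.5


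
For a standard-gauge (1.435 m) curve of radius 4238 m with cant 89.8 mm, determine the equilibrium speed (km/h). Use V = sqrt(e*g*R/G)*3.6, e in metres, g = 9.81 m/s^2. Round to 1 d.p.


Convert cant: e = 89.8 mm = 0.0898 m
V_ms = sqrt(0.0898 * 9.81 * 4238 / 1.435)
V_ms = sqrt(2601.683097) = 51.0067 m/s
V = 51.0067 * 3.6 = 183.6 km/h

183.6


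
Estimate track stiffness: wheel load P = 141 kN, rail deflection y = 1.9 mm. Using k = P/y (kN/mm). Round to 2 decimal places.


Track stiffness k = P / y
k = 141 / 1.9
k = 74.21 kN/mm

74.21


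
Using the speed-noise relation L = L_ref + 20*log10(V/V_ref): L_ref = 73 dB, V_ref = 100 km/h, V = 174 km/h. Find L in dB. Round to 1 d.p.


V/V_ref = 174 / 100 = 1.74
log10(1.74) = 0.240549
20 * 0.240549 = 4.811
L = 73 + 4.811 = 77.8 dB

77.8


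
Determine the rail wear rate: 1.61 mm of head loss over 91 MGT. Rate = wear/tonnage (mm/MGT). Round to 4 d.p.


Wear rate = total wear / cumulative tonnage
Rate = 1.61 / 91
Rate = 0.0177 mm/MGT

0.0177


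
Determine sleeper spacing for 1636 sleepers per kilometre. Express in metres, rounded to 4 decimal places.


Spacing = 1000 m / number of sleepers
Spacing = 1000 / 1636
Spacing = 0.6112 m

0.6112


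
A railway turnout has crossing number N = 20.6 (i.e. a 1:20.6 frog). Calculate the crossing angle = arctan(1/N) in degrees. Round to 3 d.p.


1/N = 1/20.6 = 0.048544
angle = arctan(0.048544) = 0.048506 rad
angle = 0.048506 * 180/pi = 2.779 degrees

2.779


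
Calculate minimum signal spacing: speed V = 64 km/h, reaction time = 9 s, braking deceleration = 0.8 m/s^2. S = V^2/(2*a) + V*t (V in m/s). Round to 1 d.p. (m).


V = 64 / 3.6 = 17.7778 m/s
Braking distance = 17.7778^2 / (2*0.8) = 197.5309 m
Sighting distance = 17.7778 * 9 = 160.0 m
S = 197.5309 + 160.0 = 357.5 m

357.5


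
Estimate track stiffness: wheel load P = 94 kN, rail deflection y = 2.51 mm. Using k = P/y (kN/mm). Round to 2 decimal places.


Track stiffness k = P / y
k = 94 / 2.51
k = 37.45 kN/mm

37.45


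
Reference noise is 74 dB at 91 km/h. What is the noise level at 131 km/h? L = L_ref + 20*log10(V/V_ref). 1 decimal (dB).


V/V_ref = 131 / 91 = 1.43956
log10(1.43956) = 0.15823
20 * 0.15823 = 3.1646
L = 74 + 3.1646 = 77.2 dB

77.2


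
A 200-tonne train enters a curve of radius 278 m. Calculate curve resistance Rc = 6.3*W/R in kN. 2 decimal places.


Rc = 6.3 * W / R
Rc = 6.3 * 200 / 278
Rc = 1260.0 / 278
Rc = 4.53 kN

4.53


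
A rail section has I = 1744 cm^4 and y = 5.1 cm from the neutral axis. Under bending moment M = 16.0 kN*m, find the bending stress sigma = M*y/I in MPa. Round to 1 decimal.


Convert units:
M = 16.0 kN*m = 16000000 N*mm
y = 5.1 cm = 51 mm
I = 1744 cm^4 = 17440000 mm^4
sigma = 16000000 * 51 / 17440000
sigma = 46.8 MPa

46.8


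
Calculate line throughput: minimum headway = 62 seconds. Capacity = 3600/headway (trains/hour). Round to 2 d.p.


Capacity = 3600 / headway
Capacity = 3600 / 62
Capacity = 58.06 trains/hour

58.06


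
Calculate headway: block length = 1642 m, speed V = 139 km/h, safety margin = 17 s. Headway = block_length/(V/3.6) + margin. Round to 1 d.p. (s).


V = 139 / 3.6 = 38.6111 m/s
Block traversal time = 1642 / 38.6111 = 42.5266 s
Headway = 42.5266 + 17
Headway = 59.5 s

59.5


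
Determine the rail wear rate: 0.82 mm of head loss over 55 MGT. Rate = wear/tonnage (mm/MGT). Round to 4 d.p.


Wear rate = total wear / cumulative tonnage
Rate = 0.82 / 55
Rate = 0.0149 mm/MGT

0.0149


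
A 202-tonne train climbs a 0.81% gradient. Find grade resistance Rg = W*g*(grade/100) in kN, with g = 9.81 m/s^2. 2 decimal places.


Rg = W * 9.81 * grade / 100
Rg = 202 * 9.81 * 0.81 / 100
Rg = 1981.62 * 0.0081
Rg = 16.05 kN

16.05


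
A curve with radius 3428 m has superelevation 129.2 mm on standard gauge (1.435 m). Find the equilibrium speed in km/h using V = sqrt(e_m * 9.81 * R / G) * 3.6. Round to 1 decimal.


Convert cant: e = 129.2 mm = 0.1292 m
V_ms = sqrt(0.1292 * 9.81 * 3428 / 1.435)
V_ms = sqrt(3027.752931) = 55.025 m/s
V = 55.025 * 3.6 = 198.1 km/h

198.1


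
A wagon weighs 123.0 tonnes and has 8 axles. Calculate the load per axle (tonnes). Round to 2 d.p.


Load per axle = total weight / number of axles
Load = 123.0 / 8
Load = 15.38 tonnes

15.38


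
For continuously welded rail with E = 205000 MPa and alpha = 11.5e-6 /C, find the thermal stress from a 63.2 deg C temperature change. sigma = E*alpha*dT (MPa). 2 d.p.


sigma = E * alpha * dT
sigma = 205000 * 11.5e-6 * 63.2
sigma = 2.3575 * 63.2
sigma = 148.99 MPa

148.99


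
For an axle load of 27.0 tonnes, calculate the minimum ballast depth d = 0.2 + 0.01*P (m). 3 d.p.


d = 0.2 + 0.01 * 27.0
d = 0.2 + 0.27
d = 0.470 m

0.470


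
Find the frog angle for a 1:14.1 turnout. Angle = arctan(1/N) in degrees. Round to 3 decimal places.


1/N = 1/14.1 = 0.070922
angle = arctan(0.070922) = 0.070803 rad
angle = 0.070803 * 180/pi = 4.057 degrees

4.057


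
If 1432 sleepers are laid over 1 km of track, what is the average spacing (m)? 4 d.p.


Spacing = 1000 m / number of sleepers
Spacing = 1000 / 1432
Spacing = 0.6983 m

0.6983


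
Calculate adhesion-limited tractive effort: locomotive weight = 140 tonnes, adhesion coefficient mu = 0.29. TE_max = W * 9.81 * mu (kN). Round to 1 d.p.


TE_max = W * g * mu
TE_max = 140 * 9.81 * 0.29
TE_max = 1373.4 * 0.29
TE_max = 398.3 kN

398.3


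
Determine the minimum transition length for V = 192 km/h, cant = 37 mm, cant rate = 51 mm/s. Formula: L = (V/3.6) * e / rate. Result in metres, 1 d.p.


Convert speed: V = 192 / 3.6 = 53.3333 m/s
L = 53.3333 * 37 / 51
L = 1973.3333 / 51
L = 38.7 m

38.7


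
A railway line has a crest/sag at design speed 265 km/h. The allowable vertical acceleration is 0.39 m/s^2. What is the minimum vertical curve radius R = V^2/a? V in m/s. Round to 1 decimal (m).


Convert speed: V = 265 / 3.6 = 73.6111 m/s
V^2 = 5418.5957 m^2/s^2
R_v = 5418.5957 / 0.39
R_v = 13893.8 m

13893.8


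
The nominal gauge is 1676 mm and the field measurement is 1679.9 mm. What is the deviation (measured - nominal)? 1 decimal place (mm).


Deviation = measured - nominal
Deviation = 1679.9 - 1676
Deviation = 3.9 mm

3.9


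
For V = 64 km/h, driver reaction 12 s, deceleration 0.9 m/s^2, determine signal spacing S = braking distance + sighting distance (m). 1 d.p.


V = 64 / 3.6 = 17.7778 m/s
Braking distance = 17.7778^2 / (2*0.9) = 175.583 m
Sighting distance = 17.7778 * 12 = 213.3333 m
S = 175.583 + 213.3333 = 388.9 m

388.9


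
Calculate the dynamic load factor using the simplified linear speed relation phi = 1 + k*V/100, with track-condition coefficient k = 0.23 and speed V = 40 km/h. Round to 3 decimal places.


phi = 1 + k * V / 100
phi = 1 + 0.23 * 40 / 100
phi = 1 + 0.092
phi = 1.092

1.092


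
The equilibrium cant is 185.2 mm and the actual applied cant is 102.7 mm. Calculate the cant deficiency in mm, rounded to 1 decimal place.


Cant deficiency = equilibrium cant - actual cant
CD = 185.2 - 102.7
CD = 82.5 mm

82.5


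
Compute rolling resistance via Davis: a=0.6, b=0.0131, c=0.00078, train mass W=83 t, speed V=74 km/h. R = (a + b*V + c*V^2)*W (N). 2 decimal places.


b*V = 0.0131 * 74 = 0.9694
c*V^2 = 0.00078 * 5476 = 4.27128
R_per_t = 0.6 + 0.9694 + 4.27128 = 5.84068 N/t
R_total = 5.84068 * 83 = 484.78 N

484.78


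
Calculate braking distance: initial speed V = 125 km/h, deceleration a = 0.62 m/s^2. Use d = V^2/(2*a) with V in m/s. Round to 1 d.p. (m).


Convert speed: V = 125 / 3.6 = 34.7222 m/s
V^2 = 1205.6327
d = 1205.6327 / (2 * 0.62)
d = 1205.6327 / 1.24
d = 972.3 m

972.3


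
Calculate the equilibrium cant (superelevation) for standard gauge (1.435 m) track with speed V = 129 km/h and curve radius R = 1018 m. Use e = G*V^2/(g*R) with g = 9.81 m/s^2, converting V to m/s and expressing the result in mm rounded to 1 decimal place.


Convert speed: V = 129 / 3.6 = 35.8333 m/s
Apply formula: e = 1.435 * 35.8333^2 / (9.81 * 1018)
e = 1.435 * 1284.0278 / 9986.58
e = 0.184506 m = 184.5 mm

184.5


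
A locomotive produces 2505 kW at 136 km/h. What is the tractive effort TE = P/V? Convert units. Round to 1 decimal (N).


Convert: P = 2505 kW = 2505000 W
V = 136 / 3.6 = 37.7778 m/s
TE = 2505000 / 37.7778
TE = 66308.8 N

66308.8


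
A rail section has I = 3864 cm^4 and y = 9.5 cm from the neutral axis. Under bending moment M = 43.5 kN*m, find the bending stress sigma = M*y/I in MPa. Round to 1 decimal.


Convert units:
M = 43.5 kN*m = 43500000 N*mm
y = 9.5 cm = 95 mm
I = 3864 cm^4 = 38640000 mm^4
sigma = 43500000 * 95 / 38640000
sigma = 106.9 MPa

106.9


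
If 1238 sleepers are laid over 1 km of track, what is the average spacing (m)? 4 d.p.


Spacing = 1000 m / number of sleepers
Spacing = 1000 / 1238
Spacing = 0.8078 m

0.8078


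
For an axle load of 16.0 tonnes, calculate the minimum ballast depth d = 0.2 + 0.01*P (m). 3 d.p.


d = 0.2 + 0.01 * 16.0
d = 0.2 + 0.16
d = 0.360 m

0.360


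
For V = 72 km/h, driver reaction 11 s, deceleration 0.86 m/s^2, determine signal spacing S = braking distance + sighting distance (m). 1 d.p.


V = 72 / 3.6 = 20.0 m/s
Braking distance = 20.0^2 / (2*0.86) = 232.5581 m
Sighting distance = 20.0 * 11 = 220.0 m
S = 232.5581 + 220.0 = 452.6 m

452.6


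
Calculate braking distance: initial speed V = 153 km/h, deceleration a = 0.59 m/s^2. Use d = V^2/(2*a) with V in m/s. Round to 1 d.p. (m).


Convert speed: V = 153 / 3.6 = 42.5 m/s
V^2 = 1806.25
d = 1806.25 / (2 * 0.59)
d = 1806.25 / 1.18
d = 1530.7 m

1530.7


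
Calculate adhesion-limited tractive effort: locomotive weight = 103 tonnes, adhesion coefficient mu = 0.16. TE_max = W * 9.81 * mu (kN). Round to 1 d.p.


TE_max = W * g * mu
TE_max = 103 * 9.81 * 0.16
TE_max = 1010.43 * 0.16
TE_max = 161.7 kN

161.7


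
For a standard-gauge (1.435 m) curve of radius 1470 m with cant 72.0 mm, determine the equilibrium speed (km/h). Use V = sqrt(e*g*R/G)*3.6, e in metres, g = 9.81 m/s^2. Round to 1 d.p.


Convert cant: e = 72.0 mm = 0.0720 m
V_ms = sqrt(0.0720 * 9.81 * 1470 / 1.435)
V_ms = sqrt(723.547317) = 26.8988 m/s
V = 26.8988 * 3.6 = 96.8 km/h

96.8


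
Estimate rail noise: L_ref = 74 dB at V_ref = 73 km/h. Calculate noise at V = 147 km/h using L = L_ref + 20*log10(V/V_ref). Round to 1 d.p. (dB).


V/V_ref = 147 / 73 = 2.013699
log10(2.013699) = 0.303994
20 * 0.303994 = 6.0799
L = 74 + 6.0799 = 80.1 dB

80.1


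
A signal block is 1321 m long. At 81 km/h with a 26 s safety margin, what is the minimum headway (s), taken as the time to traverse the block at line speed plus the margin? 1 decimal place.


V = 81 / 3.6 = 22.5 m/s
Block traversal time = 1321 / 22.5 = 58.7111 s
Headway = 58.7111 + 26
Headway = 84.7 s

84.7


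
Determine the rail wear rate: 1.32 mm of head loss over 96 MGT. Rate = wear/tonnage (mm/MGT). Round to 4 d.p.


Wear rate = total wear / cumulative tonnage
Rate = 1.32 / 96
Rate = 0.0138 mm/MGT

0.0138


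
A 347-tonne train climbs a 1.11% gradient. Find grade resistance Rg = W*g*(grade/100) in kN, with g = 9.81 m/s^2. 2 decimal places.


Rg = W * 9.81 * grade / 100
Rg = 347 * 9.81 * 1.11 / 100
Rg = 3404.07 * 0.0111
Rg = 37.79 kN

37.79


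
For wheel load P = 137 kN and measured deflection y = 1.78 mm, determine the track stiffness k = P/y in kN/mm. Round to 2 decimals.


Track stiffness k = P / y
k = 137 / 1.78
k = 76.97 kN/mm

76.97


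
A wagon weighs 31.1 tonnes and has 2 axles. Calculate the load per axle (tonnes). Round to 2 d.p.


Load per axle = total weight / number of axles
Load = 31.1 / 2
Load = 15.55 tonnes

15.55


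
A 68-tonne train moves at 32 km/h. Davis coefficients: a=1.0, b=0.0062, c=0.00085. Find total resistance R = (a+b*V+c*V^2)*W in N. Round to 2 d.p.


b*V = 0.0062 * 32 = 0.1984
c*V^2 = 0.00085 * 1024 = 0.8704
R_per_t = 1.0 + 0.1984 + 0.8704 = 2.0688 N/t
R_total = 2.0688 * 68 = 140.68 N

140.68


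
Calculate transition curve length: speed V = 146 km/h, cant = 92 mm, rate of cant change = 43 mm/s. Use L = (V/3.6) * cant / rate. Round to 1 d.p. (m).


Convert speed: V = 146 / 3.6 = 40.5556 m/s
L = 40.5556 * 92 / 43
L = 3731.1111 / 43
L = 86.8 m

86.8


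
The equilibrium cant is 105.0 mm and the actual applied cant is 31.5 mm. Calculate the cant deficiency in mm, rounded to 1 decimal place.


Cant deficiency = equilibrium cant - actual cant
CD = 105.0 - 31.5
CD = 73.5 mm

73.5


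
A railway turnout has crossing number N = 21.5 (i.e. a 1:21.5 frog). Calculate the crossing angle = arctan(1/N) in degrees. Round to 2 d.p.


1/N = 1/21.5 = 0.046512
angle = arctan(0.046512) = 0.046478 rad
angle = 0.046478 * 180/pi = 2.66 degrees

2.66


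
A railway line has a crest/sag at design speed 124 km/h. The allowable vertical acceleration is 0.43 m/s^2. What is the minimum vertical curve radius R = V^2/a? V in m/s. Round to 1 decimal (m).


Convert speed: V = 124 / 3.6 = 34.4444 m/s
V^2 = 1186.4198 m^2/s^2
R_v = 1186.4198 / 0.43
R_v = 2759.1 m

2759.1


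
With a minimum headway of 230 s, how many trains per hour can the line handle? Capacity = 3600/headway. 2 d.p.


Capacity = 3600 / headway
Capacity = 3600 / 230
Capacity = 15.65 trains/hour

15.65


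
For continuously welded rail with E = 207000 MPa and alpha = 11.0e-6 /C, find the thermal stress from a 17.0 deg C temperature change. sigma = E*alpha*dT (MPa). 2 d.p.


sigma = E * alpha * dT
sigma = 207000 * 11.0e-6 * 17.0
sigma = 2.277 * 17.0
sigma = 38.71 MPa

38.71


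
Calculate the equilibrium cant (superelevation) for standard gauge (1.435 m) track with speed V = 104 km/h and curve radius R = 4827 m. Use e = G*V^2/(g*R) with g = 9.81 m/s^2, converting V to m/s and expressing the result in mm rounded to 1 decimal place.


Convert speed: V = 104 / 3.6 = 28.8889 m/s
Apply formula: e = 1.435 * 28.8889^2 / (9.81 * 4827)
e = 1.435 * 834.5679 / 47352.87
e = 0.025291 m = 25.3 mm

25.3


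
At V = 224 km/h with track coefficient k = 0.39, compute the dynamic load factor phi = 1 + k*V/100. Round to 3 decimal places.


phi = 1 + k * V / 100
phi = 1 + 0.39 * 224 / 100
phi = 1 + 0.8736
phi = 1.874

1.874


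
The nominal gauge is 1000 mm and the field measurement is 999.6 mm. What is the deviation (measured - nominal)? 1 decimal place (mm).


Deviation = measured - nominal
Deviation = 999.6 - 1000
Deviation = -0.4 mm

-0.4


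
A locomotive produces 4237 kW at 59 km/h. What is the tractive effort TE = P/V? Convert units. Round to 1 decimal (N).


Convert: P = 4237 kW = 4237000 W
V = 59 / 3.6 = 16.3889 m/s
TE = 4237000 / 16.3889
TE = 258528.8 N

258528.8


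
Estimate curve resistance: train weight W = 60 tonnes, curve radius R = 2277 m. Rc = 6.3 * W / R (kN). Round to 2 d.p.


Rc = 6.3 * W / R
Rc = 6.3 * 60 / 2277
Rc = 378.0 / 2277
Rc = 0.17 kN

0.17


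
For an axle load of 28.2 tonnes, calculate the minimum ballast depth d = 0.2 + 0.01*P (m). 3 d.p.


d = 0.2 + 0.01 * 28.2
d = 0.2 + 0.282
d = 0.482 m

0.482


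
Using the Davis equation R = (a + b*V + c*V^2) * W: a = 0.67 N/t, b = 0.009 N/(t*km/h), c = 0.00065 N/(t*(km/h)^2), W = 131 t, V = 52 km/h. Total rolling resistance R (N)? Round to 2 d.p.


b*V = 0.009 * 52 = 0.468
c*V^2 = 0.00065 * 2704 = 1.7576
R_per_t = 0.67 + 0.468 + 1.7576 = 2.8956 N/t
R_total = 2.8956 * 131 = 379.32 N

379.32


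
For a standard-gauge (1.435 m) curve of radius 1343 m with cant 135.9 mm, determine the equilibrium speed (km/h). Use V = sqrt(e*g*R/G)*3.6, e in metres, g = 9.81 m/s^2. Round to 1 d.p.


Convert cant: e = 135.9 mm = 0.1359 m
V_ms = sqrt(0.1359 * 9.81 * 1343 / 1.435)
V_ms = sqrt(1247.706897) = 35.3229 m/s
V = 35.3229 * 3.6 = 127.2 km/h

127.2


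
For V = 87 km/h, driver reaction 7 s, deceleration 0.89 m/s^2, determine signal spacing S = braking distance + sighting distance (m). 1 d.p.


V = 87 / 3.6 = 24.1667 m/s
Braking distance = 24.1667^2 / (2*0.89) = 328.1055 m
Sighting distance = 24.1667 * 7 = 169.1667 m
S = 328.1055 + 169.1667 = 497.3 m

497.3


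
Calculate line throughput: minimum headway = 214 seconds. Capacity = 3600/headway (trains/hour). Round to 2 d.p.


Capacity = 3600 / headway
Capacity = 3600 / 214
Capacity = 16.82 trains/hour

16.82


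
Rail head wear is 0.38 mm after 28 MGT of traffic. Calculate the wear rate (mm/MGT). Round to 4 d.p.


Wear rate = total wear / cumulative tonnage
Rate = 0.38 / 28
Rate = 0.0136 mm/MGT

0.0136


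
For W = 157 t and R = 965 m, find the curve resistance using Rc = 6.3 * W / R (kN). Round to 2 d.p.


Rc = 6.3 * W / R
Rc = 6.3 * 157 / 965
Rc = 989.1 / 965
Rc = 1.02 kN

1.02


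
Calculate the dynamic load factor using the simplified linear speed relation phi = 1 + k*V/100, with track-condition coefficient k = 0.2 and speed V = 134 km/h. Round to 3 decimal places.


phi = 1 + k * V / 100
phi = 1 + 0.2 * 134 / 100
phi = 1 + 0.268
phi = 1.268

1.268


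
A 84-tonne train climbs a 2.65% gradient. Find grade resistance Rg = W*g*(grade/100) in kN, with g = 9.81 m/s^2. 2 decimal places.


Rg = W * 9.81 * grade / 100
Rg = 84 * 9.81 * 2.65 / 100
Rg = 824.04 * 0.0265
Rg = 21.84 kN

21.84


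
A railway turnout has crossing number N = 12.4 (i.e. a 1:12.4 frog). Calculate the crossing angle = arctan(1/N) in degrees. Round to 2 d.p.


1/N = 1/12.4 = 0.080645
angle = arctan(0.080645) = 0.080471 rad
angle = 0.080471 * 180/pi = 4.61 degrees

4.61


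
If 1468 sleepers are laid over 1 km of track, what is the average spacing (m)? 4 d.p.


Spacing = 1000 m / number of sleepers
Spacing = 1000 / 1468
Spacing = 0.6812 m

0.6812


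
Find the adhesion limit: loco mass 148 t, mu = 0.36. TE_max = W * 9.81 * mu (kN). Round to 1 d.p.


TE_max = W * g * mu
TE_max = 148 * 9.81 * 0.36
TE_max = 1451.88 * 0.36
TE_max = 522.7 kN

522.7


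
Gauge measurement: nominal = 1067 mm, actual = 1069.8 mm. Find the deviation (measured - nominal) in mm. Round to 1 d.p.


Deviation = measured - nominal
Deviation = 1069.8 - 1067
Deviation = 2.8 mm

2.8


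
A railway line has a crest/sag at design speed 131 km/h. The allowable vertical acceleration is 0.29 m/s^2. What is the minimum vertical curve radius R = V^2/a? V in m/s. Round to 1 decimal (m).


Convert speed: V = 131 / 3.6 = 36.3889 m/s
V^2 = 1324.1512 m^2/s^2
R_v = 1324.1512 / 0.29
R_v = 4566.0 m

4566.0


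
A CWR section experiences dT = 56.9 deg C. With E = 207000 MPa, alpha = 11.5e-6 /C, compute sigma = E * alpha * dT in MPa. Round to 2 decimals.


sigma = E * alpha * dT
sigma = 207000 * 11.5e-6 * 56.9
sigma = 2.3805 * 56.9
sigma = 135.45 MPa

135.45


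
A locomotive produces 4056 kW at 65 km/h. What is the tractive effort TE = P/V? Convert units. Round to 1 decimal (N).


Convert: P = 4056 kW = 4056000 W
V = 65 / 3.6 = 18.0556 m/s
TE = 4056000 / 18.0556
TE = 224640.0 N

224640.0


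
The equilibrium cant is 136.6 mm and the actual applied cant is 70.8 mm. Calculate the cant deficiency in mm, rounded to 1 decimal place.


Cant deficiency = equilibrium cant - actual cant
CD = 136.6 - 70.8
CD = 65.8 mm

65.8


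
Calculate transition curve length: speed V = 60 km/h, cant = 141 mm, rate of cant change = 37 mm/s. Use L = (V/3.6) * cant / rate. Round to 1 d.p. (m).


Convert speed: V = 60 / 3.6 = 16.6667 m/s
L = 16.6667 * 141 / 37
L = 2350.0 / 37
L = 63.5 m

63.5


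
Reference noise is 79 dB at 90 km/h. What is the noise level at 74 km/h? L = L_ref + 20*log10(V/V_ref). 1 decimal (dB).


V/V_ref = 74 / 90 = 0.822222
log10(0.822222) = -0.085011
20 * -0.085011 = -1.7002
L = 79 + -1.7002 = 77.3 dB

77.3


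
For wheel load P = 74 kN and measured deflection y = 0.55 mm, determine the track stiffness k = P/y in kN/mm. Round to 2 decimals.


Track stiffness k = P / y
k = 74 / 0.55
k = 134.55 kN/mm

134.55


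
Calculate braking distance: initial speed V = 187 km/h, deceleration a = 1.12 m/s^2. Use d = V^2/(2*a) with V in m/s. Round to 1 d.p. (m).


Convert speed: V = 187 / 3.6 = 51.9444 m/s
V^2 = 2698.2253
d = 2698.2253 / (2 * 1.12)
d = 2698.2253 / 2.24
d = 1204.6 m

1204.6


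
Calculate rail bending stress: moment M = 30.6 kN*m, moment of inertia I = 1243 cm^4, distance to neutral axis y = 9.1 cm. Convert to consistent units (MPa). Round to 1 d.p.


Convert units:
M = 30.6 kN*m = 30600000 N*mm
y = 9.1 cm = 91 mm
I = 1243 cm^4 = 12430000 mm^4
sigma = 30600000 * 91 / 12430000
sigma = 224.0 MPa

224.0


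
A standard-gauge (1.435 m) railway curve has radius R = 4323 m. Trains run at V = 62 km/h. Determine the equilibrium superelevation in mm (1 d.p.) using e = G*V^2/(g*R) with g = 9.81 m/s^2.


Convert speed: V = 62 / 3.6 = 17.2222 m/s
Apply formula: e = 1.435 * 17.2222^2 / (9.81 * 4323)
e = 1.435 * 296.6049 / 42408.63
e = 0.010036 m = 10.0 mm

10.0


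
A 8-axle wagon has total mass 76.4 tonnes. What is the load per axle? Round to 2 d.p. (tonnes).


Load per axle = total weight / number of axles
Load = 76.4 / 8
Load = 9.55 tonnes

9.55


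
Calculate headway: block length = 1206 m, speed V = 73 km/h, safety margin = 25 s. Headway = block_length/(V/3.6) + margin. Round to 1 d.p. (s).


V = 73 / 3.6 = 20.2778 m/s
Block traversal time = 1206 / 20.2778 = 59.474 s
Headway = 59.474 + 25
Headway = 84.5 s

84.5


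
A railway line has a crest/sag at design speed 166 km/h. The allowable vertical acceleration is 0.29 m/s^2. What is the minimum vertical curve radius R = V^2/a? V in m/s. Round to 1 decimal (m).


Convert speed: V = 166 / 3.6 = 46.1111 m/s
V^2 = 2126.2346 m^2/s^2
R_v = 2126.2346 / 0.29
R_v = 7331.8 m

7331.8


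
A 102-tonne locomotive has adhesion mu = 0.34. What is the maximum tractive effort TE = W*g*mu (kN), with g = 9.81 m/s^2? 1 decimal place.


TE_max = W * g * mu
TE_max = 102 * 9.81 * 0.34
TE_max = 1000.62 * 0.34
TE_max = 340.2 kN

340.2


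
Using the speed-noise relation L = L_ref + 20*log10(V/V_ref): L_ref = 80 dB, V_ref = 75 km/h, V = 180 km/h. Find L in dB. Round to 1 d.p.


V/V_ref = 180 / 75 = 2.4
log10(2.4) = 0.380211
20 * 0.380211 = 7.6042
L = 80 + 7.6042 = 87.6 dB

87.6


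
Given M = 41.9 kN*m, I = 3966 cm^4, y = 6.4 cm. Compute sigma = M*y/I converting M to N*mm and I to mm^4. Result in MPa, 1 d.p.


Convert units:
M = 41.9 kN*m = 41900000 N*mm
y = 6.4 cm = 64 mm
I = 3966 cm^4 = 39660000 mm^4
sigma = 41900000 * 64 / 39660000
sigma = 67.6 MPa

67.6


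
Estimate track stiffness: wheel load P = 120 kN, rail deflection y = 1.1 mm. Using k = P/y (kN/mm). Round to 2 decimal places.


Track stiffness k = P / y
k = 120 / 1.1
k = 109.09 kN/mm

109.09


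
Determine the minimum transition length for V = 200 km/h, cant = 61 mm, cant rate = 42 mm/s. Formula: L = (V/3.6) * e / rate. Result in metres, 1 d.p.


Convert speed: V = 200 / 3.6 = 55.5556 m/s
L = 55.5556 * 61 / 42
L = 3388.8889 / 42
L = 80.7 m

80.7


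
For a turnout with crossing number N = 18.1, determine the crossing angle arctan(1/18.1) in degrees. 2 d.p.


1/N = 1/18.1 = 0.055249
angle = arctan(0.055249) = 0.055193 rad
angle = 0.055193 * 180/pi = 3.16 degrees

3.16


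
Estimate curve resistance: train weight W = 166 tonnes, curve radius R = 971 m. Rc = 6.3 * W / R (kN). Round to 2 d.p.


Rc = 6.3 * W / R
Rc = 6.3 * 166 / 971
Rc = 1045.8 / 971
Rc = 1.08 kN

1.08


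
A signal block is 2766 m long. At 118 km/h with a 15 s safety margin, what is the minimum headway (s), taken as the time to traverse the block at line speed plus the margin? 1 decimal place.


V = 118 / 3.6 = 32.7778 m/s
Block traversal time = 2766 / 32.7778 = 84.3864 s
Headway = 84.3864 + 15
Headway = 99.4 s

99.4


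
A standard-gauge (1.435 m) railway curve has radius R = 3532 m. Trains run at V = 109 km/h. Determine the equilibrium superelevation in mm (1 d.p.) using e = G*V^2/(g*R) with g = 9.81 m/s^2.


Convert speed: V = 109 / 3.6 = 30.2778 m/s
Apply formula: e = 1.435 * 30.2778^2 / (9.81 * 3532)
e = 1.435 * 916.7438 / 34648.92
e = 0.037967 m = 38.0 mm

38.0


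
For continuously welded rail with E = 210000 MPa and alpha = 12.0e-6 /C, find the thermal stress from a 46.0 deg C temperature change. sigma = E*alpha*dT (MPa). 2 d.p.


sigma = E * alpha * dT
sigma = 210000 * 12.0e-6 * 46.0
sigma = 2.52 * 46.0
sigma = 115.92 MPa

115.92


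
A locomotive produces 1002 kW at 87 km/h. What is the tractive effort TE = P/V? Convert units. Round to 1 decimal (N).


Convert: P = 1002 kW = 1002000 W
V = 87 / 3.6 = 24.1667 m/s
TE = 1002000 / 24.1667
TE = 41462.1 N

41462.1


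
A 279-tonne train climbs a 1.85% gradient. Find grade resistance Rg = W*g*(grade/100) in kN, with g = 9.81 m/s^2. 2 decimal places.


Rg = W * 9.81 * grade / 100
Rg = 279 * 9.81 * 1.85 / 100
Rg = 2736.99 * 0.0185
Rg = 50.63 kN

50.63


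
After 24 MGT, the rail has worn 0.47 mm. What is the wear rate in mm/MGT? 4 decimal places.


Wear rate = total wear / cumulative tonnage
Rate = 0.47 / 24
Rate = 0.0196 mm/MGT

0.0196


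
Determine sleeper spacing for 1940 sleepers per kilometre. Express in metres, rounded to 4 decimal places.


Spacing = 1000 m / number of sleepers
Spacing = 1000 / 1940
Spacing = 0.5155 m

0.5155


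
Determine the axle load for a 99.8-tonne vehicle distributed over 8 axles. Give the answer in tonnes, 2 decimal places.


Load per axle = total weight / number of axles
Load = 99.8 / 8
Load = 12.48 tonnes

12.48


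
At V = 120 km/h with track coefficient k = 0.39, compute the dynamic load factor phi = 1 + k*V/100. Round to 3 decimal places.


phi = 1 + k * V / 100
phi = 1 + 0.39 * 120 / 100
phi = 1 + 0.468
phi = 1.468

1.468


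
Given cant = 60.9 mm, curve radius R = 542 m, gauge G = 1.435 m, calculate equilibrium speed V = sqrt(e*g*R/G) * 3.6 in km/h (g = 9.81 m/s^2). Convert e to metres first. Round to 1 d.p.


Convert cant: e = 60.9 mm = 0.0609 m
V_ms = sqrt(0.0609 * 9.81 * 542 / 1.435)
V_ms = sqrt(225.649141) = 15.0216 m/s
V = 15.0216 * 3.6 = 54.1 km/h

54.1


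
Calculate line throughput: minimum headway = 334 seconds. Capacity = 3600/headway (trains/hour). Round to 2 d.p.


Capacity = 3600 / headway
Capacity = 3600 / 334
Capacity = 10.78 trains/hour

10.78


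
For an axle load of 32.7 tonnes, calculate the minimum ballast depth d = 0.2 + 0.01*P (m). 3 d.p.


d = 0.2 + 0.01 * 32.7
d = 0.2 + 0.327
d = 0.527 m

0.527


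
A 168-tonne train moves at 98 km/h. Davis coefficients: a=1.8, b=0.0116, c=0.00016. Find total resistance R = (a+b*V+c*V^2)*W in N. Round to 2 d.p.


b*V = 0.0116 * 98 = 1.1368
c*V^2 = 0.00016 * 9604 = 1.53664
R_per_t = 1.8 + 1.1368 + 1.53664 = 4.47344 N/t
R_total = 4.47344 * 168 = 751.54 N

751.54


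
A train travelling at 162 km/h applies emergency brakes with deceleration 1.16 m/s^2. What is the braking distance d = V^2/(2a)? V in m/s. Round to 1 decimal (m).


Convert speed: V = 162 / 3.6 = 45.0 m/s
V^2 = 2025.0
d = 2025.0 / (2 * 1.16)
d = 2025.0 / 2.32
d = 872.8 m

872.8


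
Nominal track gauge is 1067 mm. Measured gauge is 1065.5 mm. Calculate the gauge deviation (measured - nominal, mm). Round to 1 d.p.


Deviation = measured - nominal
Deviation = 1065.5 - 1067
Deviation = -1.5 mm

-1.5


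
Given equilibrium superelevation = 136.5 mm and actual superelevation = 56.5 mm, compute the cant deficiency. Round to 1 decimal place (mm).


Cant deficiency = equilibrium cant - actual cant
CD = 136.5 - 56.5
CD = 80.0 mm

80.0


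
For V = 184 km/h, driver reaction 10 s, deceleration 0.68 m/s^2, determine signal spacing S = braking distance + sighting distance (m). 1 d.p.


V = 184 / 3.6 = 51.1111 m/s
Braking distance = 51.1111^2 / (2*0.68) = 1920.8424 m
Sighting distance = 51.1111 * 10 = 511.1111 m
S = 1920.8424 + 511.1111 = 2432.0 m

2432.0


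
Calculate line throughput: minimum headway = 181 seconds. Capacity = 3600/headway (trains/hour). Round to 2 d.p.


Capacity = 3600 / headway
Capacity = 3600 / 181
Capacity = 19.89 trains/hour

19.89


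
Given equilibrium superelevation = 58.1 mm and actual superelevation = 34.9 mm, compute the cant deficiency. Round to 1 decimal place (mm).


Cant deficiency = equilibrium cant - actual cant
CD = 58.1 - 34.9
CD = 23.2 mm

23.2


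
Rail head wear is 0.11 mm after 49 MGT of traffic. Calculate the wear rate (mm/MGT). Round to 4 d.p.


Wear rate = total wear / cumulative tonnage
Rate = 0.11 / 49
Rate = 0.0022 mm/MGT

0.0022


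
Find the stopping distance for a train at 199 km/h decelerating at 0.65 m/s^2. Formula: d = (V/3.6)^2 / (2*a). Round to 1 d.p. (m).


Convert speed: V = 199 / 3.6 = 55.2778 m/s
V^2 = 3055.6327
d = 3055.6327 / (2 * 0.65)
d = 3055.6327 / 1.3
d = 2350.5 m

2350.5


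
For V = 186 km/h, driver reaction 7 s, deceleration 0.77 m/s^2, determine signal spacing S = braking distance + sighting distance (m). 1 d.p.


V = 186 / 3.6 = 51.6667 m/s
Braking distance = 51.6667^2 / (2*0.77) = 1733.4055 m
Sighting distance = 51.6667 * 7 = 361.6667 m
S = 1733.4055 + 361.6667 = 2095.1 m

2095.1
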